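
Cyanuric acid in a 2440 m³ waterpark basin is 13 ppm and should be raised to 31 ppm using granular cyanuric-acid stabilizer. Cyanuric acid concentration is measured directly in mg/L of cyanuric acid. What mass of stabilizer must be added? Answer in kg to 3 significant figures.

43.9 kg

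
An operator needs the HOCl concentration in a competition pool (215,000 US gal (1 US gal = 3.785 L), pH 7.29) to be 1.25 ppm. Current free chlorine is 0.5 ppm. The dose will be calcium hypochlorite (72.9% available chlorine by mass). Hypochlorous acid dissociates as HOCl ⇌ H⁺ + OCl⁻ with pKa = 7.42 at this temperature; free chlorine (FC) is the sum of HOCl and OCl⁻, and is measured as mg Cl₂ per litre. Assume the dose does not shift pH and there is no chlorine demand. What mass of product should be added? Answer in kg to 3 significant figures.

1.87 kg

Volume: 215,000 US gal × 3.785 L/gal = 813,775 L.
[OCl⁻]/[HOCl] = 10^(pH − pKa) = 10^(7.29 − 7.42) = 0.7413; fraction as HOCl = 1/(1 + 0.7413) = 0.5743.
Free chlorine required for 1.25 ppm HOCl: 1.25 / 0.5743 = 2.177 ppm.
FC to add: 2.177 − 0.5 = 1.677 mg/L as Cl₂.
Cl₂ equivalent: 1.677 mg/L × 813,775 L = 1364 g.
Product at 72.9% available Cl: 1364 / 0.729 = 1872 g.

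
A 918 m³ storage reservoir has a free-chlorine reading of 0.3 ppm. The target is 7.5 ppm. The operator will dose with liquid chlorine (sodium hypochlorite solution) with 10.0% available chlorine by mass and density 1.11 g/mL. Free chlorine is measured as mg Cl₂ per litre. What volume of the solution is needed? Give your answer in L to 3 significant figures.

Volume: 918 m³ = 918,000 L.
Chlorine deficit: 7.5 − 0.3 = 7.2 ppm = 7.2 mg/L as Cl₂.
Cl₂ equivalent needed: 7.2 mg/L × 918,000 L = 6,610,000 mg = 6610 g.
Product at 10.0% available chlorine: 6610 / 0.1 = 66,100 g.
Volume at density 1.11 g/mL: 66,100 g ÷ 1.11 g/mL = 59,550 mL.

59.5 L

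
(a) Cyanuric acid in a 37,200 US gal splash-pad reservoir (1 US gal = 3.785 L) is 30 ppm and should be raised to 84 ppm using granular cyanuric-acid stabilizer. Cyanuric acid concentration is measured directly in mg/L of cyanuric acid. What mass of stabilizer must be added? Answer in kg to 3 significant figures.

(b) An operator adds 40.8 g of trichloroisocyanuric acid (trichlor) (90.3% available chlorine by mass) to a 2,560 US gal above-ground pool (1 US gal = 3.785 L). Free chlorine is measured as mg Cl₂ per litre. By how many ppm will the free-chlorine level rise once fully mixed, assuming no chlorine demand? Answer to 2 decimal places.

(a) Volume: 37,200 US gal × 3.785 L/gal = 140,802 L.
(a) CYA to add: (84 − 30) = 54 mg/L × 140,802 L = 7603 g cyanuric acid.

(b) Volume: 2,560 US gal × 3.785 L/gal = 9,690 L.
(b) Available chlorine delivered: 40.8 g × 0.903 = 36.84 g as Cl₂.
(b) Concentration rise: 36.84 g / 9,690 L = 3.802 mg/L = 3.80 ppm.

(a) 7.60 kg; (b) 3.80 ppm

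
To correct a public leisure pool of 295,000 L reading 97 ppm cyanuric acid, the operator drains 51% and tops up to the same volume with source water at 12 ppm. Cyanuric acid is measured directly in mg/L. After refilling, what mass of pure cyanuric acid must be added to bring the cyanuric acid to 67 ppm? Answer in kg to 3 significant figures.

After draining 51% and refilling: 97 × 0.49 + 12 × 0.51 = 53.65 ppm.
Deficit to target: 67 − 53.65 = 13.35 mg/L.
Mass: 13.35 mg/L × 295,000 L = 3938 g cyanuric acid.

3.94 kg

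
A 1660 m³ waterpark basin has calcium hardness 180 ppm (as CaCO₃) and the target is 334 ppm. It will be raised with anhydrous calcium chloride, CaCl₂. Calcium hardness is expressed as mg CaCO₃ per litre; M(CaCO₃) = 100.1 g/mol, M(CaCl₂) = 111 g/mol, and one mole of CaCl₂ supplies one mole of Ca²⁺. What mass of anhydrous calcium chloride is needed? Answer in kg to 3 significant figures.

Volume: 1660 m³ = 1,660,000 L.
Hardness to add: (334 − 180) = 154 mg/L as CaCO₃ × 1,660,000 L = 255,600 g as CaCO₃.
Moles of Ca²⁺ (1 mol Ca²⁺ ≡ 1 mol CaCO₃): 255,600 / 100.1 g/mol = 2554 mol.
Mass of CaCl₂: 2554 × 111 = 283,500 g.

283 kg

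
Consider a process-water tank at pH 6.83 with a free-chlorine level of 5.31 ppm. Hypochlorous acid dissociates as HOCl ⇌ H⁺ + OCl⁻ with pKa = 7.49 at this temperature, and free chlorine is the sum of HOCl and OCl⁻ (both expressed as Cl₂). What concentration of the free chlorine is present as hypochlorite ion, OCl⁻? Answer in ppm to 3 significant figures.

[OCl⁻]/[HOCl] = 10^(pH − pKa) = 10^(6.83 − 7.49) = 10^-0.66 = 0.2188.
Fraction as HOCl = 1 / (1 + 0.2188) = 0.8205.
OCl⁻ = (1 − 0.8205) × 5.31 ppm = 0.9532 ppm.

0.953 ppm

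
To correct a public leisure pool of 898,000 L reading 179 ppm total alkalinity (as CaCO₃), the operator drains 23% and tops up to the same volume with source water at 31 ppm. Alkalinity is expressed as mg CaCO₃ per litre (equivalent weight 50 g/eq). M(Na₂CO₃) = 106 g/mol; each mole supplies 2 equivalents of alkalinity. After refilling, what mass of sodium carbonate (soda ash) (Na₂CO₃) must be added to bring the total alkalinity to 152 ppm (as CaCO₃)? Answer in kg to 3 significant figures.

6.70 kg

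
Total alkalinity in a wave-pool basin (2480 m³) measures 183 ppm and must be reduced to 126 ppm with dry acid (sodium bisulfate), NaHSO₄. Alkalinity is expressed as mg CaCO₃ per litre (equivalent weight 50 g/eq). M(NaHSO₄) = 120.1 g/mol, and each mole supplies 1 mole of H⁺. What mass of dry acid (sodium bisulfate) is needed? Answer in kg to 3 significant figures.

340 kg

Volume: 2480 m³ = 2,480,000 L.
Alkalinity to neutralize: (183 − 126) = 57 mg/L as CaCO₃ × 2,480,000 L = 141,400 g as CaCO₃.
Equivalents of H⁺ required: 141,400 ÷ 50 g/eq = 2827 eq = 2827 mol NaHSO₄.
Mass of NaHSO₄: 2827 × 120.1 = 339,500 g.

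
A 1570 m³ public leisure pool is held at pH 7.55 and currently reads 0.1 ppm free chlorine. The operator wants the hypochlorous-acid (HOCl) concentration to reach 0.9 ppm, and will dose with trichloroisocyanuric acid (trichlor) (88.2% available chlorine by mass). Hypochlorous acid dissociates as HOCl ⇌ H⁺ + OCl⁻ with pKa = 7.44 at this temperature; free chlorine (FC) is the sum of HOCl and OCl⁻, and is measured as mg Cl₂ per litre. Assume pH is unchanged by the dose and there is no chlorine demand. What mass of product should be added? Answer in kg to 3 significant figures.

3.49 kg

Volume: 1570 m³ = 1,570,000 L.
[OCl⁻]/[HOCl] = 10^(pH − pKa) = 10^(7.55 − 7.44) = 1.288; fraction as HOCl = 1/(1 + 1.288) = 0.437.
Free chlorine required for 0.9 ppm HOCl: 0.9 / 0.437 = 2.059 ppm.
FC to add: 2.059 − 0.1 = 1.959 mg/L as Cl₂.
Cl₂ equivalent: 1.959 mg/L × 1,570,000 L = 3076 g.
Product at 88.2% available Cl: 3076 / 0.882 = 3488 g.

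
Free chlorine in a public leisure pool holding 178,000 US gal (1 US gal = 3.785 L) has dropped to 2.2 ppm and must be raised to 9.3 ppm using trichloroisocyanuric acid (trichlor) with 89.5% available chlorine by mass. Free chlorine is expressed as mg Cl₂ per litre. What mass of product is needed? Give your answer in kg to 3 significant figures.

Volume: 178,000 US gal × 3.785 L/gal = 673,730 L.
Chlorine deficit: 9.3 − 2.2 = 7.1 ppm = 7.1 mg/L as Cl₂.
Cl₂ equivalent needed: 7.1 mg/L × 673,730 L = 4,783,000 mg = 4783 g.
Product at 89.5% available chlorine: 4783 / 0.895 = 5345 g.

5.34 kg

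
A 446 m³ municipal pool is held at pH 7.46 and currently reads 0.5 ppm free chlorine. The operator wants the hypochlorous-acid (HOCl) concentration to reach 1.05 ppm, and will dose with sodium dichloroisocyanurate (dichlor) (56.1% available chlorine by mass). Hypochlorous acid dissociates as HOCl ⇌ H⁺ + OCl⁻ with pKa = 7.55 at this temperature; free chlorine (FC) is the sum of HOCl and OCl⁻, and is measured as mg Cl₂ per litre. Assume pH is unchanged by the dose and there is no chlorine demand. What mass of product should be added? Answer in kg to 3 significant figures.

Volume: 446 m³ = 446,000 L.
[OCl⁻]/[HOCl] = 10^(pH − pKa) = 10^(7.46 − 7.55) = 0.8128; fraction as HOCl = 1/(1 + 0.8128) = 0.5516.
Free chlorine required for 1.05 ppm HOCl: 1.05 / 0.5516 = 1.903 ppm.
FC to add: 1.903 − 0.5 = 1.403 mg/L as Cl₂.
Cl₂ equivalent: 1.403 mg/L × 446,000 L = 625.9 g.
Product at 56.1% available Cl: 625.9 / 0.561 = 1116 g.

1.12 kg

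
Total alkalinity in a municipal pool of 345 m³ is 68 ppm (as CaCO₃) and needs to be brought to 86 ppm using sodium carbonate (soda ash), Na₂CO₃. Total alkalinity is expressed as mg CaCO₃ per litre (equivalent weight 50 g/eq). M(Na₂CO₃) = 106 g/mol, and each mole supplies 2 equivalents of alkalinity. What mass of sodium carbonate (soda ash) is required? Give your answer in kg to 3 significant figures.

6.58 kg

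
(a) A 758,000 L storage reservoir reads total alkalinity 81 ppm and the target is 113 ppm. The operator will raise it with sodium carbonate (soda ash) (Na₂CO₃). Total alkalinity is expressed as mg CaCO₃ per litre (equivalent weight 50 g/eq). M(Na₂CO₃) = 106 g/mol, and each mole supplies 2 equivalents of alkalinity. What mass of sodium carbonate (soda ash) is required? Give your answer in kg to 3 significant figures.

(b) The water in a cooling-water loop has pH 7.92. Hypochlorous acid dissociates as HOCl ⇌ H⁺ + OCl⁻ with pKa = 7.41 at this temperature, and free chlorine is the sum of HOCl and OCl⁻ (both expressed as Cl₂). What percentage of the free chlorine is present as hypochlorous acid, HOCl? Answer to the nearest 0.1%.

(a) Alkalinity to add: (113 − 81) = 32 mg/L as CaCO₃ × 758,000 L = 24,260 g as CaCO₃.
(a) Equivalents: 24,260 g ÷ 50 g/eq = 485.1 eq.
(a) Each mole of Na₂CO₃ supplies 2 eq, so 485.1 / 2 = 242.6 mol.
(a) Mass: 242.6 mol × 106 g/mol = 25,710 g.

(b) [OCl⁻]/[HOCl] = 10^(pH − pKa) = 10^(7.92 − 7.41) = 10^0.51 = 3.236.
(b) Fraction as HOCl = 1 / (1 + 3.236) = 0.2361.

(a) 25.7 kg; (b) 23.6%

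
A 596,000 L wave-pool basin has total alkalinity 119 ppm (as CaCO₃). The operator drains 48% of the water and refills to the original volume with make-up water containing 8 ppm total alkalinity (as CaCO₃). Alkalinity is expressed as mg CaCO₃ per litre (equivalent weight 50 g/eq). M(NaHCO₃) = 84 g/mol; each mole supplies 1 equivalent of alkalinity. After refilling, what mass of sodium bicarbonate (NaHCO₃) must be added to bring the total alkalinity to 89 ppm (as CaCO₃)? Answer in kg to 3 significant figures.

23.3 kg

After draining 48% and refilling: 119 × 0.52 + 8 × 0.48 = 65.72 ppm.
Deficit to target: 89 − 65.72 = 23.28 mg/L.
As CaCO₃: 23.28 mg/L × 596,000 L = 13,870 g; ÷ 50 g/eq ÷ 1 = 277.5 mol NaHCO₃.
Mass: 277.5 × 84 = 23,310 g.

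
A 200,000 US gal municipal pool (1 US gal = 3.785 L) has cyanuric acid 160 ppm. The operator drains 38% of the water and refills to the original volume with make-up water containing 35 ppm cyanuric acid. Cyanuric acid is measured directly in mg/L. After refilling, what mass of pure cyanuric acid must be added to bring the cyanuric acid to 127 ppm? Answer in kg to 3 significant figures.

11.0 kg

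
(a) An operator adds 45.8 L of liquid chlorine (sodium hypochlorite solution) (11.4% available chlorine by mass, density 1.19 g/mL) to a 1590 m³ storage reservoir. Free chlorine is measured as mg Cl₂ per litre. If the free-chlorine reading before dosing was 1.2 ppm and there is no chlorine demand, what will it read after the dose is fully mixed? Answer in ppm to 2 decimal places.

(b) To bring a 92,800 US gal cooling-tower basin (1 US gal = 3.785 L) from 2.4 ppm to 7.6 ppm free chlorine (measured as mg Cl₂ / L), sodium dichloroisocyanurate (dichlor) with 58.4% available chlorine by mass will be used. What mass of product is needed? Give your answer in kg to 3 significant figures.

(a) 5.11 ppm; (b) 3.13 kg

(a) Volume: 1590 m³ = 1,590,000 L.
(a) Mass of solution: 45.8 L × 1000 mL/L × 1.19 g/mL = 54,500 g.
(a) Available chlorine delivered: 54,500 g × 0.114 = 6213 g as Cl₂.
(a) Concentration rise: 6213 g / 1,590,000 L = 3.908 mg/L = 3.91 ppm.
(a) Final FC: 1.2 + 3.91 = 5.11 ppm.

(b) Volume: 92,800 US gal × 3.785 L/gal = 351,248 L.
(b) Chlorine deficit: 7.6 − 2.4 = 5.2 ppm = 5.2 mg/L as Cl₂.
(b) Cl₂ equivalent needed: 5.2 mg/L × 351,248 L = 1,826,000 mg = 1826 g.
(b) Product at 58.4% available chlorine: 1826 / 0.584 = 3128 g.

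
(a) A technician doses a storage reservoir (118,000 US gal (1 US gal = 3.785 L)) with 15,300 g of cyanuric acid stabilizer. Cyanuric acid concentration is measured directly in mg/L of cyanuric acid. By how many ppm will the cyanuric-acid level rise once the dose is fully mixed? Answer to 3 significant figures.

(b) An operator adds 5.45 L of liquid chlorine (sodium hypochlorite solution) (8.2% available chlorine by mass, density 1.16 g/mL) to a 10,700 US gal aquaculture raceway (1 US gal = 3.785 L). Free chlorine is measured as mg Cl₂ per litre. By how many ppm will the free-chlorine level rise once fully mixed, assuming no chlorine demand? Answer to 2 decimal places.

(a) Volume: 118,000 US gal × 3.785 L/gal = 446,630 L.
(a) Rise: 15,300 g / 446,630 L × 1000 = 34.26 mg/L.

(b) Volume: 10,700 US gal × 3.785 L/gal = 40,500 L.
(b) Mass of solution: 5.45 L × 1000 mL/L × 1.16 g/mL = 6322 g.
(b) Available chlorine delivered: 6322 g × 0.082 = 518.4 g as Cl₂.
(b) Concentration rise: 518.4 g / 40,500 L = 12.8 mg/L = 12.80 ppm.

(a) 34.3 ppm; (b) 12.80 ppm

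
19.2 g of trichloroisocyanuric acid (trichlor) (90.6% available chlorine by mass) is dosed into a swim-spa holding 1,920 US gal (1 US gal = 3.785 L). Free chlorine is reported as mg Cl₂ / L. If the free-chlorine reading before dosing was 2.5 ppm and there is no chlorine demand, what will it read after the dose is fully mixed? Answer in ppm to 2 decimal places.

4.89 ppm

Volume: 1,920 US gal × 3.785 L/gal = 7,267 L.
Available chlorine delivered: 19.2 g × 0.906 = 17.4 g as Cl₂.
Concentration rise: 17.4 g / 7,267 L = 2.394 mg/L = 2.39 ppm.
Final FC: 2.5 + 2.39 = 4.89 ppm.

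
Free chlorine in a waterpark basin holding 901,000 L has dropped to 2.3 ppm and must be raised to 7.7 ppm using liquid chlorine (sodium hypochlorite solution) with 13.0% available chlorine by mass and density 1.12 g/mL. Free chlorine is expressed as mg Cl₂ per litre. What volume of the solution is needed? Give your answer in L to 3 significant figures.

33.4 L

Chlorine deficit: 7.7 − 2.3 = 5.4 ppm = 5.4 mg/L as Cl₂.
Cl₂ equivalent needed: 5.4 mg/L × 901,000 L = 4,865,000 mg = 4865 g.
Product at 13.0% available chlorine: 4865 / 0.13 = 37,430 g.
Volume at density 1.12 g/mL: 37,430 g ÷ 1.12 g/mL = 33,420 mL.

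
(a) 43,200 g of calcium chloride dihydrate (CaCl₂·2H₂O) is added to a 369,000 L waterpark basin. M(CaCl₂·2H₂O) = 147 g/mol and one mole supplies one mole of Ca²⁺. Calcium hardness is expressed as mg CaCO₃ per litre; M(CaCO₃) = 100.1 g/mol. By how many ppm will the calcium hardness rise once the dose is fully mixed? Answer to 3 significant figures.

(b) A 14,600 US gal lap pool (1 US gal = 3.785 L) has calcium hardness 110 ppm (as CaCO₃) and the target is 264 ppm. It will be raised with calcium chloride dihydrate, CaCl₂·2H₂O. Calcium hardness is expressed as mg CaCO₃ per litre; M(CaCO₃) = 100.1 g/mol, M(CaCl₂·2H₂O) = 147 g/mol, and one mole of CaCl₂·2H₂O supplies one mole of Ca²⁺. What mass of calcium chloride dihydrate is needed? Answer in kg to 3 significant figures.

(a) Moles of Ca²⁺: 43,200 g ÷ 147 g/mol = 293.9 mol.
(a) As CaCO₃: 293.9 mol × 100.1 g/mol = 29,420 g.
(a) Rise: 29,420 g / 369,000 L × 1000 = 79.72 mg/L.

(b) Volume: 14,600 US gal × 3.785 L/gal = 55,261 L.
(b) Hardness to add: (264 − 110) = 154 mg/L as CaCO₃ × 55,261 L = 8510 g as CaCO₃.
(b) Moles of Ca²⁺ (1 mol Ca²⁺ ≡ 1 mol CaCO₃): 8510 / 100.1 g/mol = 85.02 mol.
(b) Mass of CaCl₂·2H₂O: 85.02 × 147 = 12,500 g.

(a) 79.7 ppm; (b) 12.5 kg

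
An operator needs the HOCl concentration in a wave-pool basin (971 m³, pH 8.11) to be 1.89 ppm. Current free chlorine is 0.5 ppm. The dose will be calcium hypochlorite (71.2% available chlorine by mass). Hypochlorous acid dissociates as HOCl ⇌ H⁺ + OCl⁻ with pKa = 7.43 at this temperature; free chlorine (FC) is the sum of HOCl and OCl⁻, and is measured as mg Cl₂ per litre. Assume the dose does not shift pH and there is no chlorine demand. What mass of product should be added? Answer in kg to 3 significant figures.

14.2 kg

Volume: 971 m³ = 971,000 L.
[OCl⁻]/[HOCl] = 10^(pH − pKa) = 10^(8.11 − 7.43) = 4.786; fraction as HOCl = 1/(1 + 4.786) = 0.1728.
Free chlorine required for 1.89 ppm HOCl: 1.89 / 0.1728 = 10.94 ppm.
FC to add: 10.94 − 0.5 = 10.44 mg/L as Cl₂.
Cl₂ equivalent: 10.44 mg/L × 971,000 L = 10,130 g.
Product at 71.2% available Cl: 10,130 / 0.712 = 14,230 g.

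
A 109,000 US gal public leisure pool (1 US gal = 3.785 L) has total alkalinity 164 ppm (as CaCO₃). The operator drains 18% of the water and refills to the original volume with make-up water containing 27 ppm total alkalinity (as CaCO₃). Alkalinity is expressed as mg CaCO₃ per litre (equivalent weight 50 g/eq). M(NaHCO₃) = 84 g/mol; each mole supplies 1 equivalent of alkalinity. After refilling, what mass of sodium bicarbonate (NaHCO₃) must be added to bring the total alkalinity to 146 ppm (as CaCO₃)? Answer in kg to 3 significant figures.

4.62 kg

Volume: 109,000 US gal × 3.785 L/gal = 412,565 L.
After draining 18% and refilling: 164 × 0.82 + 27 × 0.18 = 139.34 ppm.
Deficit to target: 146 − 139.34 = 6.66 mg/L.
As CaCO₃: 6.66 mg/L × 412,565 L = 2748 g; ÷ 50 g/eq ÷ 1 = 54.95 mol NaHCO₃.
Mass: 54.95 × 84 = 4616 g.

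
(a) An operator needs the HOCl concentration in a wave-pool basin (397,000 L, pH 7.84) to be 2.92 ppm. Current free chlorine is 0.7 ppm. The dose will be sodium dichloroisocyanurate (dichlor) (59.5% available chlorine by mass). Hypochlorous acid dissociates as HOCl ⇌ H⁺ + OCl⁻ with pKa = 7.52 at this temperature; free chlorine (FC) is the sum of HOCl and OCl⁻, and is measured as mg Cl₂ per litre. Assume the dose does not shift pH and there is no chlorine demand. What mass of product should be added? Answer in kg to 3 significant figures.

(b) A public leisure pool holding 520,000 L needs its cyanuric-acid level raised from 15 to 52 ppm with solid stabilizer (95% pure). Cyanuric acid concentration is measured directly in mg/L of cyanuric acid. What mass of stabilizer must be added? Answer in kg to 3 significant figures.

(a) 5.55 kg; (b) 20.3 kg

(a) [OCl⁻]/[HOCl] = 10^(pH − pKa) = 10^(7.84 − 7.52) = 2.089; fraction as HOCl = 1/(1 + 2.089) = 0.3237.
(a) Free chlorine required for 2.92 ppm HOCl: 2.92 / 0.3237 = 9.021 ppm.
(a) FC to add: 9.021 − 0.7 = 8.321 mg/L as Cl₂.
(a) Cl₂ equivalent: 8.321 mg/L × 397,000 L = 3303 g.
(a) Product at 59.5% available Cl: 3303 / 0.595 = 5552 g.

(b) CYA to add: (52 − 15) = 37 mg/L × 520,000 L = 19,240 g cyanuric acid.
(b) At 95% purity: 19,240 / 0.95 = 20,250 g product.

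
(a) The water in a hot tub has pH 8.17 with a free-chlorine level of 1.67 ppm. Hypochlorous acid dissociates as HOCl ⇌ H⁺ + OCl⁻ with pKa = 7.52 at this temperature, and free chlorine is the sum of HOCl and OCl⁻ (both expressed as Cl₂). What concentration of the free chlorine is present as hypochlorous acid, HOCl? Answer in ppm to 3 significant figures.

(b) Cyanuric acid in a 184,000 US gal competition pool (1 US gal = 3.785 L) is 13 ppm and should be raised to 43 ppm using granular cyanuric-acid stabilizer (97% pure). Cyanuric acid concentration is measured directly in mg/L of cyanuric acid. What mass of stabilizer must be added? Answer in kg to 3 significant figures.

(a) [OCl⁻]/[HOCl] = 10^(pH − pKa) = 10^(8.17 − 7.52) = 10^0.65 = 4.467.
(a) Fraction as HOCl = 1 / (1 + 4.467) = 0.1829.
(a) HOCl = 0.1829 × 1.67 ppm = 0.3055 ppm.

(b) Volume: 184,000 US gal × 3.785 L/gal = 696,440 L.
(b) CYA to add: (43 − 13) = 30 mg/L × 696,440 L = 20,890 g cyanuric acid.
(b) At 97% purity: 20,890 / 0.97 = 21,540 g product.

(a) 0.305 ppm; (b) 21.5 kg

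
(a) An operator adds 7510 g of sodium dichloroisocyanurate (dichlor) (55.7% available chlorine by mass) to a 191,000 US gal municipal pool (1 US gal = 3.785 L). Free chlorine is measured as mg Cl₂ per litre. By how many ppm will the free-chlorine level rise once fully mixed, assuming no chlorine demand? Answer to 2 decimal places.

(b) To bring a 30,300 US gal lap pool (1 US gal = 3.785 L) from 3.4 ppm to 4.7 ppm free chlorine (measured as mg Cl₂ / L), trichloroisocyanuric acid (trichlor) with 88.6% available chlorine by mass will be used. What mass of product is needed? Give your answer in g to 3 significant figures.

(a) 5.79 ppm; (b) 168 g

(a) Volume: 191,000 US gal × 3.785 L/gal = 722,935 L.
(a) Available chlorine delivered: 7510 g × 0.557 = 4183 g as Cl₂.
(a) Concentration rise: 4183 g / 722,935 L = 5.786 mg/L = 5.79 ppm.

(b) Volume: 30,300 US gal × 3.785 L/gal = 114,686 L.
(b) Chlorine deficit: 4.7 − 3.4 = 1.3 ppm = 1.3 mg/L as Cl₂.
(b) Cl₂ equivalent needed: 1.3 mg/L × 114,686 L = 149,100 mg = 149.1 g.
(b) Product at 88.6% available chlorine: 149.1 / 0.886 = 168.3 g.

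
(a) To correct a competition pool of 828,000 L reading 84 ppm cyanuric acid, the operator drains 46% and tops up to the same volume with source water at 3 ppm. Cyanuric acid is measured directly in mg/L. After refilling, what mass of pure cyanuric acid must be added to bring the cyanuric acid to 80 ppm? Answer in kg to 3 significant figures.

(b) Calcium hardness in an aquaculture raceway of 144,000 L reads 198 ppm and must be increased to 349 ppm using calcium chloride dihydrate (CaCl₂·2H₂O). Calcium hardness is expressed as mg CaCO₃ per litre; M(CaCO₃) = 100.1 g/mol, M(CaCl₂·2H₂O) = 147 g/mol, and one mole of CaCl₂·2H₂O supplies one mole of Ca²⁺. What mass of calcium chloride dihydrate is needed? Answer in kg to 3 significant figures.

(a) After draining 46% and refilling: 84 × 0.54 + 3 × 0.46 = 46.74 ppm.
(a) Deficit to target: 80 − 46.74 = 33.26 mg/L.
(a) Mass: 33.26 mg/L × 828,000 L = 27,540 g cyanuric acid.

(b) Hardness to add: (349 − 198) = 151 mg/L as CaCO₃ × 144,000 L = 21,740 g as CaCO₃.
(b) Moles of Ca²⁺ (1 mol Ca²⁺ ≡ 1 mol CaCO₃): 21,740 / 100.1 g/mol = 217.2 mol.
(b) Mass of CaCl₂·2H₂O: 217.2 × 147 = 31,930 g.

(a) 27.5 kg; (b) 31.9 kg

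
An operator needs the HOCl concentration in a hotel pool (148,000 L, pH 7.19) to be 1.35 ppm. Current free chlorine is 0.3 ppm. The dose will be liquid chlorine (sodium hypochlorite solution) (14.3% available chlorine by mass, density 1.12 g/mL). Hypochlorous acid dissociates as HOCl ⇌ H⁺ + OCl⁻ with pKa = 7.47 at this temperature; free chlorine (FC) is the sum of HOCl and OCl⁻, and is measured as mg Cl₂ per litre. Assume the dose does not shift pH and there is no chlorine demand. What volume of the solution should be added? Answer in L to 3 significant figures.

1.62 L

[OCl⁻]/[HOCl] = 10^(pH − pKa) = 10^(7.19 − 7.47) = 0.5248; fraction as HOCl = 1/(1 + 0.5248) = 0.6558.
Free chlorine required for 1.35 ppm HOCl: 1.35 / 0.6558 = 2.058 ppm.
FC to add: 2.058 − 0.3 = 1.758 mg/L as Cl₂.
Cl₂ equivalent: 1.758 mg/L × 148,000 L = 260.3 g.
Product at 14.3% available Cl: 260.3 / 0.143 = 1820 g.
Volume: 1820 g ÷ 1.12 g/mL = 1625 mL.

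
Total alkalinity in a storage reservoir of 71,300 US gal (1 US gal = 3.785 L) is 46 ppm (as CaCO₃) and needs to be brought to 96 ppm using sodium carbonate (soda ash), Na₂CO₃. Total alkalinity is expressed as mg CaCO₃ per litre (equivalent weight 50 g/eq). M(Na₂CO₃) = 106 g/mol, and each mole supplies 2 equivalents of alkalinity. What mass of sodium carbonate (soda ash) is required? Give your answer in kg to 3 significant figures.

Volume: 71,300 US gal × 3.785 L/gal = 269,870 L.
Alkalinity to add: (96 − 46) = 50 mg/L as CaCO₃ × 269,870 L = 13,490 g as CaCO₃.
Equivalents: 13,490 g ÷ 50 g/eq = 269.9 eq.
Each mole of Na₂CO₃ supplies 2 eq, so 269.9 / 2 = 134.9 mol.
Mass: 134.9 mol × 106 g/mol = 14,300 g.

14.3 kg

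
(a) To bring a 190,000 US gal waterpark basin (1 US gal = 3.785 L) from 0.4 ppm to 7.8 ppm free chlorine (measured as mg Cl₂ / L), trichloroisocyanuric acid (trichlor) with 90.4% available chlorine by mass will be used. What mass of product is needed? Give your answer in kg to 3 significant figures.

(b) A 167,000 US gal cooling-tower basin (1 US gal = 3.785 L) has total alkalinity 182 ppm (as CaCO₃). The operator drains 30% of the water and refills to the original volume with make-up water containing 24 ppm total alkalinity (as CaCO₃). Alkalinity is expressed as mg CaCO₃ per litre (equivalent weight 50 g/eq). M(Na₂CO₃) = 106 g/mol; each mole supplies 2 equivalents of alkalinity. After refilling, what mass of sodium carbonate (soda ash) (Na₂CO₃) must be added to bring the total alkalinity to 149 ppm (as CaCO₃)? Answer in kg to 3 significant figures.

(a) Volume: 190,000 US gal × 3.785 L/gal = 719,150 L.
(a) Chlorine deficit: 7.8 − 0.4 = 7.4 ppm = 7.4 mg/L as Cl₂.
(a) Cl₂ equivalent needed: 7.4 mg/L × 719,150 L = 5,322,000 mg = 5322 g.
(a) Product at 90.4% available chlorine: 5322 / 0.904 = 5887 g.

(b) Volume: 167,000 US gal × 3.785 L/gal = 632,095 L.
(b) After draining 30% and refilling: 182 × 0.70 + 24 × 0.30 = 134.6 ppm.
(b) Deficit to target: 149 − 134.6 = 14.4 mg/L.
(b) As CaCO₃: 14.4 mg/L × 632,095 L = 9102 g; ÷ 50 g/eq ÷ 2 = 91.02 mol Na₂CO₃.
(b) Mass: 91.02 × 106 = 9648 g.

(a) 5.89 kg; (b) 9.65 kg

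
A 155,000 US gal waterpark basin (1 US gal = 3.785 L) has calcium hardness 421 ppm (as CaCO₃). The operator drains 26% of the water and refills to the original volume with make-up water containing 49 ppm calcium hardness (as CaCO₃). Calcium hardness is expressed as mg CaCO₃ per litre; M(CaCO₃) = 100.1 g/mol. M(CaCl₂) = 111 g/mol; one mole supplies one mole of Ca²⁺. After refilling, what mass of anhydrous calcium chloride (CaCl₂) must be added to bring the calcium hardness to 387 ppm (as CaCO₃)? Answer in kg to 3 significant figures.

40.8 kg

Volume: 155,000 US gal × 3.785 L/gal = 586,675 L.
After draining 26% and refilling: 421 × 0.74 + 49 × 0.26 = 324.28 ppm.
Deficit to target: 387 − 324.28 = 62.72 mg/L.
As CaCO₃: 62.72 mg/L × 586,675 L = 36,800 g; ÷ 100.1 = 367.6 mol Ca²⁺.
Mass: 367.6 × 111 = 40,800 g.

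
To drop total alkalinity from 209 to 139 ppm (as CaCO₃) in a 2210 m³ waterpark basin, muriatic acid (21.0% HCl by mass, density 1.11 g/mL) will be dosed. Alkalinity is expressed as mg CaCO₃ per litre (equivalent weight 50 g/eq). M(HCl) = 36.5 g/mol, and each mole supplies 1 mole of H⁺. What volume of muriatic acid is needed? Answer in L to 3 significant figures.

484 L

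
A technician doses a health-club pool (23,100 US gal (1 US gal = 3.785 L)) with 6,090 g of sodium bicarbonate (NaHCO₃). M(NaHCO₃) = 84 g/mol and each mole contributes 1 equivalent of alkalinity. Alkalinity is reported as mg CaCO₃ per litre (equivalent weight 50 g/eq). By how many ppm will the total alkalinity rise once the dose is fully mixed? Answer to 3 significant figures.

Volume: 23,100 US gal × 3.785 L/gal = 87,434 L.
Moles of NaHCO₃: 6,090 g ÷ 84 g/mol = 72.5 mol → 72.5 eq of alkalinity.
As CaCO₃: 72.5 eq × 50 g/eq = 3625 g.
Rise: 3625 g / 87,434 L × 1000 = 41.46 mg/L.

41.5 ppm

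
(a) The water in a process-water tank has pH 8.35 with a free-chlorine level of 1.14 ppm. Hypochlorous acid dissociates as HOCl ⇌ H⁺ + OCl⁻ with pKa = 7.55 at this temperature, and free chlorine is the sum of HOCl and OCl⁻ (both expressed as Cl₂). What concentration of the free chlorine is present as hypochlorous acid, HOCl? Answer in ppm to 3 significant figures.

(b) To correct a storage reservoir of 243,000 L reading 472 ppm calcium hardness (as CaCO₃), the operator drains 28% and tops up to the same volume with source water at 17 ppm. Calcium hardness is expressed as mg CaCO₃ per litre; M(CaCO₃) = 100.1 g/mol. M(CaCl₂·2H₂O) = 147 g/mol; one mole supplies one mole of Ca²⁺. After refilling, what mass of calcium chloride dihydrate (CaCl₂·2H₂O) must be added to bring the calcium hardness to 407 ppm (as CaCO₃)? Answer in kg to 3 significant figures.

(a) [OCl⁻]/[HOCl] = 10^(pH − pKa) = 10^(8.35 − 7.55) = 10^0.80 = 6.31.
(a) Fraction as HOCl = 1 / (1 + 6.31) = 0.1368.
(a) HOCl = 0.1368 × 1.14 ppm = 0.156 ppm.

(b) After draining 28% and refilling: 472 × 0.72 + 17 × 0.28 = 344.6 ppm.
(b) Deficit to target: 407 − 344.6 = 62.4 mg/L.
(b) As CaCO₃: 62.4 mg/L × 243,000 L = 15,160 g; ÷ 100.1 = 151.5 mol Ca²⁺.
(b) Mass: 151.5 × 147 = 22,270 g.

(a) 0.156 ppm; (b) 22.3 kg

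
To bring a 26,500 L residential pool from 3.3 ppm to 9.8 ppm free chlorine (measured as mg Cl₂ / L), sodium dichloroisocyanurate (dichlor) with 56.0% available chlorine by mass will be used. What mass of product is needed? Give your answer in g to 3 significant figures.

Chlorine deficit: 9.8 − 3.3 = 6.5 ppm = 6.5 mg/L as Cl₂.
Cl₂ equivalent needed: 6.5 mg/L × 26,500 L = 172,200 mg = 172.2 g.
Product at 56.0% available chlorine: 172.2 / 0.56 = 307.6 g.

308 g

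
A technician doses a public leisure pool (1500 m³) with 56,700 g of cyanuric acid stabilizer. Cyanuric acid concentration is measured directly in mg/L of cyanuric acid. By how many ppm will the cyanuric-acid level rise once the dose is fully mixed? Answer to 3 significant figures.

37.8 ppm

Volume: 1500 m³ = 1,500,000 L.
Rise: 56,700 g / 1,500,000 L × 1000 = 37.8 mg/L.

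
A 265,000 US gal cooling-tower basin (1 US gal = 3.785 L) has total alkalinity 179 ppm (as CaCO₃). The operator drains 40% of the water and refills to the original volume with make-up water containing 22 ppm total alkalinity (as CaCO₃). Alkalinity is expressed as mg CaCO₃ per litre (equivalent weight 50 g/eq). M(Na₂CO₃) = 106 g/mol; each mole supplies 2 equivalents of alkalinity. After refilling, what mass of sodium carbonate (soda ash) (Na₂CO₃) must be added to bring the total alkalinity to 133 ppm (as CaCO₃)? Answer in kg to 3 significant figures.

17.9 kg

Volume: 265,000 US gal × 3.785 L/gal = 1,003,025 L.
After draining 40% and refilling: 179 × 0.60 + 22 × 0.40 = 116.2 ppm.
Deficit to target: 133 − 116.2 = 16.8 mg/L.
As CaCO₃: 16.8 mg/L × 1,003,025 L = 16,850 g; ÷ 50 g/eq ÷ 2 = 168.5 mol Na₂CO₃.
Mass: 168.5 × 106 = 17,860 g.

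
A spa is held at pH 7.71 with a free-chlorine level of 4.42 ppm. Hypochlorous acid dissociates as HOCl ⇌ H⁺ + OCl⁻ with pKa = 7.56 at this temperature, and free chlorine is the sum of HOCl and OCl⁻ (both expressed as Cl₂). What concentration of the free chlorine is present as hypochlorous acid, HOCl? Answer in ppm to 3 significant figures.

1.83 ppm

[OCl⁻]/[HOCl] = 10^(pH − pKa) = 10^(7.71 − 7.56) = 10^0.15 = 1.413.
Fraction as HOCl = 1 / (1 + 1.413) = 0.4145.
HOCl = 0.4145 × 4.42 ppm = 1.832 ppm.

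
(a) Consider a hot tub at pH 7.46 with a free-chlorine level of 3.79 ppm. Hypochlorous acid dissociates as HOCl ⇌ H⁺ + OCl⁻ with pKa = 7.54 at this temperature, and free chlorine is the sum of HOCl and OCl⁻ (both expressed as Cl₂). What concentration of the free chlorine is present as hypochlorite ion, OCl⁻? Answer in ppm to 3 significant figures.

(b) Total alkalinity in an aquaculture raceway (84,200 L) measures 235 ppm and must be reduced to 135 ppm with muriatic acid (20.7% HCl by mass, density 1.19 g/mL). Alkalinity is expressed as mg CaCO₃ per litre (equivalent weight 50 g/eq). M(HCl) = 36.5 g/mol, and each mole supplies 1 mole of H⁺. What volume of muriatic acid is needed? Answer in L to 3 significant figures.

(a) [OCl⁻]/[HOCl] = 10^(pH − pKa) = 10^(7.46 − 7.54) = 10^-0.08 = 0.8318.
(a) Fraction as HOCl = 1 / (1 + 0.8318) = 0.5459.
(a) OCl⁻ = (1 − 0.5459) × 3.79 ppm = 1.721 ppm.

(b) Alkalinity to neutralize: (235 − 135) = 100 mg/L as CaCO₃ × 84,200 L = 8420 g as CaCO₃.
(b) Equivalents of H⁺ required: 8420 ÷ 50 g/eq = 168.4 eq = 168.4 mol HCl.
(b) Mass of HCl: 168.4 × 36.5 = 6147 g.
(b) Mass of 20.7% solution: 6147 / 0.207 = 29,690 g.
(b) Volume: 29,690 g ÷ 1.19 g/mL = 24,950 mL.

(a) 1.72 ppm; (b) 25.0 L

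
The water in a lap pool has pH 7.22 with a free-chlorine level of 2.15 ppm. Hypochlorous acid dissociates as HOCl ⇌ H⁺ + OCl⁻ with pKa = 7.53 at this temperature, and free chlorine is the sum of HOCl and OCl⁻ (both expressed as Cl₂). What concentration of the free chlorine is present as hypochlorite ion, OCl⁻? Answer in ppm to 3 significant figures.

0.707 ppm

[OCl⁻]/[HOCl] = 10^(pH − pKa) = 10^(7.22 − 7.53) = 10^-0.31 = 0.4898.
Fraction as HOCl = 1 / (1 + 0.4898) = 0.6712.
OCl⁻ = (1 − 0.6712) × 2.15 ppm = 0.7068 ppm.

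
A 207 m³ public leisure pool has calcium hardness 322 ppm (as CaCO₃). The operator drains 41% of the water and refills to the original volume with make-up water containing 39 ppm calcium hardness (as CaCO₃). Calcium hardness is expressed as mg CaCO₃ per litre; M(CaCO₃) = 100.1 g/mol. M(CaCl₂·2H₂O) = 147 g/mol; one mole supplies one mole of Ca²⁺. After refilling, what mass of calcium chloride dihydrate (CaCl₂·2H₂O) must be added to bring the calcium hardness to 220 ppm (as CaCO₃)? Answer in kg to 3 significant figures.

4.26 kg

Volume: 207 m³ = 207,000 L.
After draining 41% and refilling: 322 × 0.59 + 39 × 0.41 = 205.97 ppm.
Deficit to target: 220 − 205.97 = 14.03 mg/L.
As CaCO₃: 14.03 mg/L × 207,000 L = 2904 g; ÷ 100.1 = 29.01 mol Ca²⁺.
Mass: 29.01 × 147 = 4265 g.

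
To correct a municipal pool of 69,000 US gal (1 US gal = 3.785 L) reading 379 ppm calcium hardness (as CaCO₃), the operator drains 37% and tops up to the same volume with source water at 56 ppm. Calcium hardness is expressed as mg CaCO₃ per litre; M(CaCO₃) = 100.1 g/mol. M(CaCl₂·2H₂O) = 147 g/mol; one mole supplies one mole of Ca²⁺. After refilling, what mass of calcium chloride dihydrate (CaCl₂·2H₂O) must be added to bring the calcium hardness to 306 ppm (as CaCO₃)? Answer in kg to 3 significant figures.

17.8 kg

Volume: 69,000 US gal × 3.785 L/gal = 261,165 L.
After draining 37% and refilling: 379 × 0.63 + 56 × 0.37 = 259.49 ppm.
Deficit to target: 306 − 259.49 = 46.51 mg/L.
As CaCO₃: 46.51 mg/L × 261,165 L = 12,150 g; ÷ 100.1 = 121.3 mol Ca²⁺.
Mass: 121.3 × 147 = 17,840 g.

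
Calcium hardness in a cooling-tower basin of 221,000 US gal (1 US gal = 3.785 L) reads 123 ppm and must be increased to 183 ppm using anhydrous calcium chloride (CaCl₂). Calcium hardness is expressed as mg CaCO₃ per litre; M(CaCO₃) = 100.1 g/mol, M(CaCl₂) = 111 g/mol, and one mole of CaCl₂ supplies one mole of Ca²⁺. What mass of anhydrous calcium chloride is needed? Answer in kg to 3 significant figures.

55.7 kg

Volume: 221,000 US gal × 3.785 L/gal = 836,485 L.
Hardness to add: (183 − 123) = 60 mg/L as CaCO₃ × 836,485 L = 50,190 g as CaCO₃.
Moles of Ca²⁺ (1 mol Ca²⁺ ≡ 1 mol CaCO₃): 50,190 / 100.1 g/mol = 501.4 mol.
Mass of CaCl₂: 501.4 × 111 = 55,650 g.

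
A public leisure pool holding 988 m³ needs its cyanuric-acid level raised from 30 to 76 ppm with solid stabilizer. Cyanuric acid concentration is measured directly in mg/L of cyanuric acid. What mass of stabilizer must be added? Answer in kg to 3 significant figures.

Volume: 988 m³ = 988,000 L.
CYA to add: (76 − 30) = 46 mg/L × 988,000 L = 45,450 g cyanuric acid.

45.4 kg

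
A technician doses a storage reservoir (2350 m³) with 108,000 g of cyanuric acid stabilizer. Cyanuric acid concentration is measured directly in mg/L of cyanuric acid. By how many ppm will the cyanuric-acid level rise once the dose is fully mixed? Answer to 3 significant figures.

46.0 ppm

Volume: 2350 m³ = 2,350,000 L.
Rise: 108,000 g / 2,350,000 L × 1000 = 45.96 mg/L.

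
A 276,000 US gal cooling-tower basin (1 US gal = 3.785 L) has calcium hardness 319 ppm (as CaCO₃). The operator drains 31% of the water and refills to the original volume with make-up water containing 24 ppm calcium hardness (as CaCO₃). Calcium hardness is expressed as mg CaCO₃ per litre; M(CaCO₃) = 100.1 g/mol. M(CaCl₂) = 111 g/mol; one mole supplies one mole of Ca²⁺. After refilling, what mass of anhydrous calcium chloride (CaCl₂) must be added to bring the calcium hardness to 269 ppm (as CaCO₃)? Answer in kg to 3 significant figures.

48.0 kg

Volume: 276,000 US gal × 3.785 L/gal = 1,044,660 L.
After draining 31% and refilling: 319 × 0.69 + 24 × 0.31 = 227.55 ppm.
Deficit to target: 269 − 227.55 = 41.45 mg/L.
As CaCO₃: 41.45 mg/L × 1,044,660 L = 43,300 g; ÷ 100.1 = 432.6 mol Ca²⁺.
Mass: 432.6 × 111 = 48,020 g.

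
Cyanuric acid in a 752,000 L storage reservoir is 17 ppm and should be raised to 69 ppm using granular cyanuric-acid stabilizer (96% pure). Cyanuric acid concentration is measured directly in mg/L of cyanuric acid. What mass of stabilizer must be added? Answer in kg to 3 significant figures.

CYA to add: (69 − 17) = 52 mg/L × 752,000 L = 39,100 g cyanuric acid.
At 96% purity: 39,100 / 0.96 = 40,730 g product.

40.7 kg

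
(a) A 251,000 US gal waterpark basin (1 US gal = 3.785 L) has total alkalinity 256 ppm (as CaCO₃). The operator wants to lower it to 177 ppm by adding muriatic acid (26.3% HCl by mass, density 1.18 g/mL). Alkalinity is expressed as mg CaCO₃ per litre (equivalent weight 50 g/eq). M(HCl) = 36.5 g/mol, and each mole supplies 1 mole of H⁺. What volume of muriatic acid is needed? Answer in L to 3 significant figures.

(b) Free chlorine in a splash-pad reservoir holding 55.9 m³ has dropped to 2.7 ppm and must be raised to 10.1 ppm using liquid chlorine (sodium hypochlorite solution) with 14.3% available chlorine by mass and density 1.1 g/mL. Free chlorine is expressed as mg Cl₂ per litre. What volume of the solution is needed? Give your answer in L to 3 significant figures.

(a) 177 L; (b) 2.63 L

(a) Volume: 251,000 US gal × 3.785 L/gal = 950,035 L.
(a) Alkalinity to neutralize: (256 − 177) = 79 mg/L as CaCO₃ × 950,035 L = 75,050 g as CaCO₃.
(a) Equivalents of H⁺ required: 75,050 ÷ 50 g/eq = 1501 eq = 1501 mol HCl.
(a) Mass of HCl: 1501 × 36.5 = 54,790 g.
(a) Mass of 26.3% solution: 54,790 / 0.263 = 208,300 g.
(a) Volume: 208,300 g ÷ 1.18 g/mL = 176,500 mL.

(b) Volume: 55.9 m³ = 55,900 L.
(b) Chlorine deficit: 10.1 − 2.7 = 7.4 ppm = 7.4 mg/L as Cl₂.
(b) Cl₂ equivalent needed: 7.4 mg/L × 55,900 L = 413,700 mg = 413.7 g.
(b) Product at 14.3% available chlorine: 413.7 / 0.143 = 2893 g.
(b) Volume at density 1.1 g/mL: 2893 g ÷ 1.1 g/mL = 2630 mL.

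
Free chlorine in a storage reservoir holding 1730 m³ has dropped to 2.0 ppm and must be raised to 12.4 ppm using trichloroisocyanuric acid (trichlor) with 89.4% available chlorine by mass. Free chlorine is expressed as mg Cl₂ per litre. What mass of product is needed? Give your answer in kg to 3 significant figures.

20.1 kg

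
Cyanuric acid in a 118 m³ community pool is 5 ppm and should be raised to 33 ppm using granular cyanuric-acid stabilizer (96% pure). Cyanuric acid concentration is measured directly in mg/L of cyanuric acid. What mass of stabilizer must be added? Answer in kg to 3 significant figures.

3.44 kg

Volume: 118 m³ = 118,000 L.
CYA to add: (33 − 5) = 28 mg/L × 118,000 L = 3304 g cyanuric acid.
At 96% purity: 3304 / 0.96 = 3442 g product.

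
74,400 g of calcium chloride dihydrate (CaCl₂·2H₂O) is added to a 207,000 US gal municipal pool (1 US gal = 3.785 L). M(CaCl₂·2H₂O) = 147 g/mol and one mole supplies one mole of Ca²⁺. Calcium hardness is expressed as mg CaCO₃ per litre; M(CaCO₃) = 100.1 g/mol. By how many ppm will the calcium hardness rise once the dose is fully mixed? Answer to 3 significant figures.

64.7 ppm

Volume: 207,000 US gal × 3.785 L/gal = 783,495 L.
Moles of Ca²⁺: 74,400 g ÷ 147 g/mol = 506.1 mol.
As CaCO₃: 506.1 mol × 100.1 g/mol = 50,660 g.
Rise: 50,660 g / 783,495 L × 1000 = 64.66 mg/L.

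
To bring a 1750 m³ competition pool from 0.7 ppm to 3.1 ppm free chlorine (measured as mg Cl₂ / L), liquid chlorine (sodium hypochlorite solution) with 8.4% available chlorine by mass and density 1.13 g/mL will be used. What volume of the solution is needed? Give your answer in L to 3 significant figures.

Volume: 1750 m³ = 1,750,000 L.
Chlorine deficit: 3.1 − 0.7 = 2.4 ppm = 2.4 mg/L as Cl₂.
Cl₂ equivalent needed: 2.4 mg/L × 1,750,000 L = 4,200,000 mg = 4200 g.
Product at 8.4% available chlorine: 4200 / 0.084 = 50,000 g.
Volume at density 1.13 g/mL: 50,000 g ÷ 1.13 g/mL = 44,250 mL.

44.2 L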